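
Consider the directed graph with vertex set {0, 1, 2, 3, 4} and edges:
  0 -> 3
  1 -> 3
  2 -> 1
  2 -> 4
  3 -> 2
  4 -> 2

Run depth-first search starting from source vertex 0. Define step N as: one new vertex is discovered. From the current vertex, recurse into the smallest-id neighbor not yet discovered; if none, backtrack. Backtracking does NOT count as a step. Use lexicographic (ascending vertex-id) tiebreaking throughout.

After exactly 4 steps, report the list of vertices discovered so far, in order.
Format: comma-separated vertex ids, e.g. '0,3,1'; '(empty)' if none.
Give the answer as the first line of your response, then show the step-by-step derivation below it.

0,3,2,1

step 1: discover 0; path=0; order=0
step 2: discover 3; path=0>3; order=0,3
step 3: discover 2; path=0>3>2; order=0,3,2
step 4: discover 1; path=0>3>2>1; order=0,3,2,1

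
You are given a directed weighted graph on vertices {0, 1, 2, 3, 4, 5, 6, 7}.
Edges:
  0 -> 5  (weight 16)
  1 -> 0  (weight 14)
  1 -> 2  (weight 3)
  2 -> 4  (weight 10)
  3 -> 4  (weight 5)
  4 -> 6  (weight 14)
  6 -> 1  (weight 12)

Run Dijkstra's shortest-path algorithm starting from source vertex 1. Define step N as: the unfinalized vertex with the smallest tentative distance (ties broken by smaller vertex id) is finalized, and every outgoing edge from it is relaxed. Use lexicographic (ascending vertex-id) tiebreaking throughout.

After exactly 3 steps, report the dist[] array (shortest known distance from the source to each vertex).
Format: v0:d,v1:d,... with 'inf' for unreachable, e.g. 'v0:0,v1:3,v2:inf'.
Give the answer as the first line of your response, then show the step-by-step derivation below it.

v0:14,v1:0,v2:3,v3:inf,v4:13,v5:inf,v6:27,v7:inf

step 1: dist = v0:14,v1:0,v2:3,v3:inf,v4:inf,v5:inf,v6:inf,v7:inf
step 2: dist = v0:14,v1:0,v2:3,v3:inf,v4:13,v5:inf,v6:inf,v7:inf
step 3: dist = v0:14,v1:0,v2:3,v3:inf,v4:13,v5:inf,v6:27,v7:inf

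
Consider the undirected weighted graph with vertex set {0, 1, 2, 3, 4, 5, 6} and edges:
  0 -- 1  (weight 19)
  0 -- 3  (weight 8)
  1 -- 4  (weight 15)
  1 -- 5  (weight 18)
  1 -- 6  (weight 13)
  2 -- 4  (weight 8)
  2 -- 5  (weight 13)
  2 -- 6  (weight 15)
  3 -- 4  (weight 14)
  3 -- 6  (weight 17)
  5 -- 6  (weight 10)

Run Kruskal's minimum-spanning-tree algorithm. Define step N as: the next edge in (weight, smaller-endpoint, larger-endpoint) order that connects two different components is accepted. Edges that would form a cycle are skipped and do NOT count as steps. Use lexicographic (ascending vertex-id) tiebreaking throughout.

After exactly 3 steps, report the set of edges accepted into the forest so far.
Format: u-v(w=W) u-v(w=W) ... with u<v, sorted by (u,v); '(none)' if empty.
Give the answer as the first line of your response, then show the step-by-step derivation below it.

0-3(w=8) 2-4(w=8) 5-6(w=10)

step 1: add edge 0-3 (w=8); MST = {0-3(w=8)}
step 2: add edge 2-4 (w=8); MST = {0-3(w=8) 2-4(w=8)}
step 3: add edge 5-6 (w=10); MST = {0-3(w=8) 2-4(w=8) 5-6(w=10)}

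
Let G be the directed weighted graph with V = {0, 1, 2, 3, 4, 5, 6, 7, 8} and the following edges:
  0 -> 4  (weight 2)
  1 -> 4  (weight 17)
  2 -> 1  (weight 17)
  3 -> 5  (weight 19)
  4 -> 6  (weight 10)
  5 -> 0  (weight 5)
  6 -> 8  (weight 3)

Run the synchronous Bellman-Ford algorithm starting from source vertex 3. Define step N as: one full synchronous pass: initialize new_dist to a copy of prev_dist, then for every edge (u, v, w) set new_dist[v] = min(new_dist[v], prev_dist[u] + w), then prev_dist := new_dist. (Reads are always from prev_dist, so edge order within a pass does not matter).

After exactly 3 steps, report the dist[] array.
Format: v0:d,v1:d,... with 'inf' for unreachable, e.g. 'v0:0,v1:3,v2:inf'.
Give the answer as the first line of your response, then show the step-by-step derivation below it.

v0:24,v1:inf,v2:inf,v3:0,v4:26,v5:19,v6:inf,v7:inf,v8:inf

step 1: dist = v0:inf,v1:inf,v2:inf,v3:0,v4:inf,v5:19,v6:inf,v7:inf,v8:inf
step 2: dist = v0:24,v1:inf,v2:inf,v3:0,v4:inf,v5:19,v6:inf,v7:inf,v8:inf
step 3: dist = v0:24,v1:inf,v2:inf,v3:0,v4:26,v5:19,v6:inf,v7:inf,v8:inf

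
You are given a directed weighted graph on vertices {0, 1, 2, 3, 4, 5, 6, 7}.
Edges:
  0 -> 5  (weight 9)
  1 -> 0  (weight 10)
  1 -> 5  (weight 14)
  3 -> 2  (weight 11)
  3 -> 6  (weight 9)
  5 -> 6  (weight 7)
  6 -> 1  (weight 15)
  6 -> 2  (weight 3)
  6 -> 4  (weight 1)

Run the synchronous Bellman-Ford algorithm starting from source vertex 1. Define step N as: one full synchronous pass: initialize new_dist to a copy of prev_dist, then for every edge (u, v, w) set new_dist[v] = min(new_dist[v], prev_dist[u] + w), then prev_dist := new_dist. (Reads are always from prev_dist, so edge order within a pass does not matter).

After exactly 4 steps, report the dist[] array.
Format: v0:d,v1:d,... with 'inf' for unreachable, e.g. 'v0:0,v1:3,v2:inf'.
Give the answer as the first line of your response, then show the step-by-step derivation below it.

v0:10,v1:0,v2:24,v3:inf,v4:22,v5:14,v6:21,v7:inf

step 1: dist = v0:10,v1:0,v2:inf,v3:inf,v4:inf,v5:14,v6:inf,v7:inf
step 2: dist = v0:10,v1:0,v2:inf,v3:inf,v4:inf,v5:14,v6:21,v7:inf
step 3: dist = v0:10,v1:0,v2:24,v3:inf,v4:22,v5:14,v6:21,v7:inf
step 4: dist = v0:10,v1:0,v2:24,v3:inf,v4:22,v5:14,v6:21,v7:inf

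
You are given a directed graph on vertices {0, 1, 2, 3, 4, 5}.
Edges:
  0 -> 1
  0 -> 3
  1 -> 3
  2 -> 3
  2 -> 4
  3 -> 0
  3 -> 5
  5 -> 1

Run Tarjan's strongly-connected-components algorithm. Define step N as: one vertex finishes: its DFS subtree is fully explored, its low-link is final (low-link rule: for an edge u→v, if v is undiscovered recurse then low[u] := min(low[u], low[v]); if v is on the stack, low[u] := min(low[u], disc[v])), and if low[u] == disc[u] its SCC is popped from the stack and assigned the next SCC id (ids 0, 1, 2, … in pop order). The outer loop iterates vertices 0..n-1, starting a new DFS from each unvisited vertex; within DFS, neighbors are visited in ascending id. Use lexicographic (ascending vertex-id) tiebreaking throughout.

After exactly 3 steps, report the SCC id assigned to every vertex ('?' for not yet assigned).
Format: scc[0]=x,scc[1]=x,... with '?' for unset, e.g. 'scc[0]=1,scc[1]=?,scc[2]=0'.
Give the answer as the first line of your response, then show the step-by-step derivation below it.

scc[0]=?,scc[1]=?,scc[2]=?,scc[3]=?,scc[4]=?,scc[5]=?

step 1: low=(low[0]=0,low[1]=1,low[2]=?,low[3]=0,low[4]=?,low[5]=1); scc=(scc[0]=?,scc[1]=?,scc[2]=?,scc[3]=?,scc[4]=?,scc[5]=?)
step 2: low=(low[0]=0,low[1]=1,low[2]=?,low[3]=0,low[4]=?,low[5]=1); scc=(scc[0]=?,scc[1]=?,scc[2]=?,scc[3]=?,scc[4]=?,scc[5]=?)
step 3: low=(low[0]=0,low[1]=0,low[2]=?,low[3]=0,low[4]=?,low[5]=1); scc=(scc[0]=?,scc[1]=?,scc[2]=?,scc[3]=?,scc[4]=?,scc[5]=?)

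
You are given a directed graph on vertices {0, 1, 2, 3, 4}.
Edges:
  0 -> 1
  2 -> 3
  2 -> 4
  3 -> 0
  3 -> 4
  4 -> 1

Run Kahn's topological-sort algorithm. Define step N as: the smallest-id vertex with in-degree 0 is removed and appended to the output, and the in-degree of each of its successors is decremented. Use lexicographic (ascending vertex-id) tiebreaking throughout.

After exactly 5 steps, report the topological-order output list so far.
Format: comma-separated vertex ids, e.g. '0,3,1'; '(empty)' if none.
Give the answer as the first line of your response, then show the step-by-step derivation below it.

2,3,0,4,1

step 1: output 2; order=[2]; indeg=(1,2,0,0,1)
step 2: output 3; order=[2,3]; indeg=(0,2,0,0,0)
step 3: output 0; order=[2,3,0]; indeg=(0,1,0,0,0)
step 4: output 4; order=[2,3,0,4]; indeg=(0,0,0,0,0)
step 5: output 1; order=[2,3,0,4,1]; indeg=(0,0,0,0,0)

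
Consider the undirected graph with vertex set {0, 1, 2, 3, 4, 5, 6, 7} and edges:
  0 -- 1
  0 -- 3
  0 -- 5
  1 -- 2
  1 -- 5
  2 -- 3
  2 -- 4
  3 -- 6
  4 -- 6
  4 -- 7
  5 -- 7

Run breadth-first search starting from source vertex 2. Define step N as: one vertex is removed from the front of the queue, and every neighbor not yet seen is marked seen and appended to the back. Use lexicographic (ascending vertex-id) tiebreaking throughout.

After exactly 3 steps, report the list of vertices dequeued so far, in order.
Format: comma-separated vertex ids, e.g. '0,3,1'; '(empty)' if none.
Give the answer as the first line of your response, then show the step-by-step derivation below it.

2,1,3

step 1: dequeue 2; queue=[1,3,4]; order=2
step 2: dequeue 1; queue=[3,4,0,5]; order=2,1
step 3: dequeue 3; queue=[4,0,5,6]; order=2,1,3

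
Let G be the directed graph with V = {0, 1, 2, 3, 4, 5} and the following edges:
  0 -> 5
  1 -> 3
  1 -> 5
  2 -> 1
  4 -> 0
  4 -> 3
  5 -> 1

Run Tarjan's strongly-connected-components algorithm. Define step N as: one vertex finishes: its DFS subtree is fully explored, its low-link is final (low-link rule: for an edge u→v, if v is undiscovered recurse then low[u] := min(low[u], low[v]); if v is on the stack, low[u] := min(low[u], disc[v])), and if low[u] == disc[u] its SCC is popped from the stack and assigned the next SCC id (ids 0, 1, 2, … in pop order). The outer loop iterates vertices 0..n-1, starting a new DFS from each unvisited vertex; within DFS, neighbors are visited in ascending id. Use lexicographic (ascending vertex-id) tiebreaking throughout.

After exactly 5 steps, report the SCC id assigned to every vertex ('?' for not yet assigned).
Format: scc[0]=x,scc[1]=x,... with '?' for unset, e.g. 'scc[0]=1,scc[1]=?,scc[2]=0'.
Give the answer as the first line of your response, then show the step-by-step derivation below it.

scc[0]=2,scc[1]=1,scc[2]=3,scc[3]=0,scc[4]=?,scc[5]=1

step 1: low=(low[0]=0,low[1]=2,low[2]=?,low[3]=3,low[4]=?,low[5]=1); scc=(scc[0]=?,scc[1]=?,scc[2]=?,scc[3]=0,scc[4]=?,scc[5]=?)
step 2: low=(low[0]=0,low[1]=1,low[2]=?,low[3]=3,low[4]=?,low[5]=1); scc=(scc[0]=?,scc[1]=?,scc[2]=?,scc[3]=0,scc[4]=?,scc[5]=?)
step 3: low=(low[0]=0,low[1]=1,low[2]=?,low[3]=3,low[4]=?,low[5]=1); scc=(scc[0]=?,scc[1]=1,scc[2]=?,scc[3]=0,scc[4]=?,scc[5]=1)
step 4: low=(low[0]=0,low[1]=1,low[2]=?,low[3]=3,low[4]=?,low[5]=1); scc=(scc[0]=2,scc[1]=1,scc[2]=?,scc[3]=0,scc[4]=?,scc[5]=1)
step 5: low=(low[0]=0,low[1]=1,low[2]=4,low[3]=3,low[4]=?,low[5]=1); scc=(scc[0]=2,scc[1]=1,scc[2]=3,scc[3]=0,scc[4]=?,scc[5]=1)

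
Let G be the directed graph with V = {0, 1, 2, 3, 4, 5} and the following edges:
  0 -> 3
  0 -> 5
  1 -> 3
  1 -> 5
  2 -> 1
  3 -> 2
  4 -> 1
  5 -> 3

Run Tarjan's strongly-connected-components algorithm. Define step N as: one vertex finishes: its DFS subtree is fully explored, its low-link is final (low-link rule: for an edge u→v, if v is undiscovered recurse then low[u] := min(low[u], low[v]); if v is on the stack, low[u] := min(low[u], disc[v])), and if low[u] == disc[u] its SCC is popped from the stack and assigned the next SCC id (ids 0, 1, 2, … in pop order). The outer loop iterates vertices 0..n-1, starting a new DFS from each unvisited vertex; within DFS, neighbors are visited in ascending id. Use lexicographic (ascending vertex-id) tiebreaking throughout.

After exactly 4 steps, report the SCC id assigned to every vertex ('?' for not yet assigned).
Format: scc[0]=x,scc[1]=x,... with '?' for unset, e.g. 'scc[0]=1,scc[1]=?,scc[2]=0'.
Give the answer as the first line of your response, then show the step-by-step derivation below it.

scc[0]=?,scc[1]=0,scc[2]=0,scc[3]=0,scc[4]=?,scc[5]=0

step 1: low=(low[0]=0,low[1]=1,low[2]=2,low[3]=1,low[4]=?,low[5]=1); scc=(scc[0]=?,scc[1]=?,scc[2]=?,scc[3]=?,scc[4]=?,scc[5]=?)
step 2: low=(low[0]=0,low[1]=1,low[2]=2,low[3]=1,low[4]=?,low[5]=1); scc=(scc[0]=?,scc[1]=?,scc[2]=?,scc[3]=?,scc[4]=?,scc[5]=?)
step 3: low=(low[0]=0,low[1]=1,low[2]=1,low[3]=1,low[4]=?,low[5]=1); scc=(scc[0]=?,scc[1]=?,scc[2]=?,scc[3]=?,scc[4]=?,scc[5]=?)
step 4: low=(low[0]=0,low[1]=1,low[2]=1,low[3]=1,low[4]=?,low[5]=1); scc=(scc[0]=?,scc[1]=0,scc[2]=0,scc[3]=0,scc[4]=?,scc[5]=0)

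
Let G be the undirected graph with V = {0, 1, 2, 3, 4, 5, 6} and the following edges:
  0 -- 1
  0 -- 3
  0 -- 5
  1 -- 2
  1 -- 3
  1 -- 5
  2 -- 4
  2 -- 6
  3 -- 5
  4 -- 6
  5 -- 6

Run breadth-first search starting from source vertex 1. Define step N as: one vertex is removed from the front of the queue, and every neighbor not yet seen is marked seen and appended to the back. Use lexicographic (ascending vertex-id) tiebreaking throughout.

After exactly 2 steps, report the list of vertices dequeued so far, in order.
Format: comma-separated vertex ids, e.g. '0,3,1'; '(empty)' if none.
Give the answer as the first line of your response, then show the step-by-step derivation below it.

1,0

step 1: dequeue 1; queue=[0,2,3,5]; order=1
step 2: dequeue 0; queue=[2,3,5]; order=1,0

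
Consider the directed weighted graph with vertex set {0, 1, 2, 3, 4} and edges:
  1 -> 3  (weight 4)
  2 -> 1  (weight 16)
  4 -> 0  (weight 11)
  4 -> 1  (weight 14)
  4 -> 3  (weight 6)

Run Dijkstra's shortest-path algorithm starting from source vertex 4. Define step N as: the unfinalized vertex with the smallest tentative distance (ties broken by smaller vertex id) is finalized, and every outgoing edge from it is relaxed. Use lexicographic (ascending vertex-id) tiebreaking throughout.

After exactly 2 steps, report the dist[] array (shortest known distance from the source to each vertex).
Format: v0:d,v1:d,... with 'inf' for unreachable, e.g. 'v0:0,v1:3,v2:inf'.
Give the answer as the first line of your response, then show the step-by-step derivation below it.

v0:11,v1:14,v2:inf,v3:6,v4:0

step 1: dist = v0:11,v1:14,v2:inf,v3:6,v4:0
step 2: dist = v0:11,v1:14,v2:inf,v3:6,v4:0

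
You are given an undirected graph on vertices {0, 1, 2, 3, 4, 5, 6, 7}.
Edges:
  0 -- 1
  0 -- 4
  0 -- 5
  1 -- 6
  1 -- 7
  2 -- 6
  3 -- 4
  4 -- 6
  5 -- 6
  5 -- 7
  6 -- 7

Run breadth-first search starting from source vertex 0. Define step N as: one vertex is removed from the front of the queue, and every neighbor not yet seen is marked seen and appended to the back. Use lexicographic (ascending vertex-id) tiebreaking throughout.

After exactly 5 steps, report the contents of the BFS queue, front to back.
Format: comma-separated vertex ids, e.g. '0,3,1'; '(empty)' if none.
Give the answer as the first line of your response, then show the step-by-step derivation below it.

7,3,2

step 1: dequeue 0; queue=[1,4,5]; order=0
step 2: dequeue 1; queue=[4,5,6,7]; order=0,1
step 3: dequeue 4; queue=[5,6,7,3]; order=0,1,4
step 4: dequeue 5; queue=[6,7,3]; order=0,1,4,5
step 5: dequeue 6; queue=[7,3,2]; order=0,1,4,5,6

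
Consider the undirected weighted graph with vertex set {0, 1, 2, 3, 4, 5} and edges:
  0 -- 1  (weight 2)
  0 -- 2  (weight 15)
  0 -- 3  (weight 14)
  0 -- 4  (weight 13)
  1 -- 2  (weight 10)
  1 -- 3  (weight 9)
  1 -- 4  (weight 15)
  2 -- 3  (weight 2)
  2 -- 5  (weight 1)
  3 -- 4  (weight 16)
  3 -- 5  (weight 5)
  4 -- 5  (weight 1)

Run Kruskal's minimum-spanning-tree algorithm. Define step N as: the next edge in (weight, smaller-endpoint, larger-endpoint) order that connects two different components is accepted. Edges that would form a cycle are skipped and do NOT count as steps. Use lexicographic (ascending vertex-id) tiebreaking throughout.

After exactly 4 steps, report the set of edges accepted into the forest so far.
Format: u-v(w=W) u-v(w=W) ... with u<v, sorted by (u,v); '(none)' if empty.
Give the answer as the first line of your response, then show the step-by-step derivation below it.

0-1(w=2) 2-3(w=2) 2-5(w=1) 4-5(w=1)

step 1: add edge 2-5 (w=1); MST = {2-5(w=1)}
step 2: add edge 4-5 (w=1); MST = {2-5(w=1) 4-5(w=1)}
step 3: add edge 0-1 (w=2); MST = {0-1(w=2) 2-5(w=1) 4-5(w=1)}
step 4: add edge 2-3 (w=2); MST = {0-1(w=2) 2-3(w=2) 2-5(w=1) 4-5(w=1)}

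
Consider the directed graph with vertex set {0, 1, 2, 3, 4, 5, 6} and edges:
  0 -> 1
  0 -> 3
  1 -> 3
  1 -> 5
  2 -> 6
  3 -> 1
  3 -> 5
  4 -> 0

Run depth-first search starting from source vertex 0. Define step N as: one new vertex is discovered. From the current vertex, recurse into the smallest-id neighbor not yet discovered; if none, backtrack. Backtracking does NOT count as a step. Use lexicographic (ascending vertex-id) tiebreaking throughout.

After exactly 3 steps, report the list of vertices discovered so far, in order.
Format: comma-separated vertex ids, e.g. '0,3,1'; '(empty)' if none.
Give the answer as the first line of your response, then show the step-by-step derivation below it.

0,1,3

step 1: discover 0; path=0; order=0
step 2: discover 1; path=0>1; order=0,1
step 3: discover 3; path=0>1>3; order=0,1,3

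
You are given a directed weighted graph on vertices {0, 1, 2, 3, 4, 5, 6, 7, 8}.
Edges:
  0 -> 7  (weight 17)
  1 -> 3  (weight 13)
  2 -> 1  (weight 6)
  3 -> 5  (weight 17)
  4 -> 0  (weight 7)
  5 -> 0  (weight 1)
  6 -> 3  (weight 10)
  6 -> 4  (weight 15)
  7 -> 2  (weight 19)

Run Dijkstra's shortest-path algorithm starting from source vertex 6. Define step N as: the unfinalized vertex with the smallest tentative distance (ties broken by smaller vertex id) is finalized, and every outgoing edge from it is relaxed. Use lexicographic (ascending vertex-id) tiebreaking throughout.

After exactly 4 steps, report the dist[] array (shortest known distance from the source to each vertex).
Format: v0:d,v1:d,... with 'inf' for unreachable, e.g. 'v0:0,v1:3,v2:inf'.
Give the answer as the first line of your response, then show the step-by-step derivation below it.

v0:22,v1:inf,v2:inf,v3:10,v4:15,v5:27,v6:0,v7:39,v8:inf

step 1: dist = v0:inf,v1:inf,v2:inf,v3:10,v4:15,v5:inf,v6:0,v7:inf,v8:inf
step 2: dist = v0:inf,v1:inf,v2:inf,v3:10,v4:15,v5:27,v6:0,v7:inf,v8:inf
step 3: dist = v0:22,v1:inf,v2:inf,v3:10,v4:15,v5:27,v6:0,v7:inf,v8:inf
step 4: dist = v0:22,v1:inf,v2:inf,v3:10,v4:15,v5:27,v6:0,v7:39,v8:inf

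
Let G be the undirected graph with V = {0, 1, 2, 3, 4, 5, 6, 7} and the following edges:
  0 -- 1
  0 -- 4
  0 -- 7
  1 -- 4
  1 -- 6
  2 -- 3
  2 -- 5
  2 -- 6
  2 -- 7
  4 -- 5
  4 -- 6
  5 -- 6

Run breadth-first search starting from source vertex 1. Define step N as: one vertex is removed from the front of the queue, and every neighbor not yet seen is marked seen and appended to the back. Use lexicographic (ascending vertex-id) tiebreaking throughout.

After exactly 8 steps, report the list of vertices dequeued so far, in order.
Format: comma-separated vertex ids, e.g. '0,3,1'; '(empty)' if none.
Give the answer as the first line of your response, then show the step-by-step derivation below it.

1,0,4,6,7,5,2,3

step 1: dequeue 1; queue=[0,4,6]; order=1
step 2: dequeue 0; queue=[4,6,7]; order=1,0
step 3: dequeue 4; queue=[6,7,5]; order=1,0,4
step 4: dequeue 6; queue=[7,5,2]; order=1,0,4,6
step 5: dequeue 7; queue=[5,2]; order=1,0,4,6,7
step 6: dequeue 5; queue=[2]; order=1,0,4,6,7,5
step 7: dequeue 2; queue=[3]; order=1,0,4,6,7,5,2
step 8: dequeue 3; queue=[(empty)]; order=1,0,4,6,7,5,2,3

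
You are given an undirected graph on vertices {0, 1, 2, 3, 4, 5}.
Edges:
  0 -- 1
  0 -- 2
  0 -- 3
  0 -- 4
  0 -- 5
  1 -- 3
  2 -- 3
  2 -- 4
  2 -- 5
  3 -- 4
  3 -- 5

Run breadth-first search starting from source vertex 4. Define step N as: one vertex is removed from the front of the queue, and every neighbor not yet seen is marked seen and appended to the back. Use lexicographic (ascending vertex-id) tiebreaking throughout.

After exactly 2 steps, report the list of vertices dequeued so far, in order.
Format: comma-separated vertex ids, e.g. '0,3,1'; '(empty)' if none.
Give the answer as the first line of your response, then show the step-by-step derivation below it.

4,0

step 1: dequeue 4; queue=[0,2,3]; order=4
step 2: dequeue 0; queue=[2,3,1,5]; order=4,0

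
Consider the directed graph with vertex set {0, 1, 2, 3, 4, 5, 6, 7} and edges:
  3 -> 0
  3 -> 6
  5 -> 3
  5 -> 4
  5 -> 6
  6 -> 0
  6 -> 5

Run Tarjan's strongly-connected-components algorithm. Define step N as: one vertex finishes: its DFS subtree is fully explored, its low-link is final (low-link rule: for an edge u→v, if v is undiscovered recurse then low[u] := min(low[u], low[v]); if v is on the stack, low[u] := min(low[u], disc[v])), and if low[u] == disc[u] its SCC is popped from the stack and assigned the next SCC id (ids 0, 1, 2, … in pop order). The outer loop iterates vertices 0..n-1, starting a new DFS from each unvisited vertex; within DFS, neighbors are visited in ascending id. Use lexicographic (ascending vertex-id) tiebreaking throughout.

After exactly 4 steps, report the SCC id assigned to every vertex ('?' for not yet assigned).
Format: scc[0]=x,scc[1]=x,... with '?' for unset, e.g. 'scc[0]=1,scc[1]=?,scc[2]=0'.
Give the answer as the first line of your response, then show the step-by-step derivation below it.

scc[0]=0,scc[1]=1,scc[2]=2,scc[3]=?,scc[4]=3,scc[5]=?,scc[6]=?,scc[7]=?

step 1: low=(low[0]=0,low[1]=?,low[2]=?,low[3]=?,low[4]=?,low[5]=?,low[6]=?,low[7]=?); scc=(scc[0]=0,scc[1]=?,scc[2]=?,scc[3]=?,scc[4]=?,scc[5]=?,scc[6]=?,scc[7]=?)
step 2: low=(low[0]=0,low[1]=1,low[2]=?,low[3]=?,low[4]=?,low[5]=?,low[6]=?,low[7]=?); scc=(scc[0]=0,scc[1]=1,scc[2]=?,scc[3]=?,scc[4]=?,scc[5]=?,scc[6]=?,scc[7]=?)
step 3: low=(low[0]=0,low[1]=1,low[2]=2,low[3]=?,low[4]=?,low[5]=?,low[6]=?,low[7]=?); scc=(scc[0]=0,scc[1]=1,scc[2]=2,scc[3]=?,scc[4]=?,scc[5]=?,scc[6]=?,scc[7]=?)
step 4: low=(low[0]=0,low[1]=1,low[2]=2,low[3]=3,low[4]=6,low[5]=3,low[6]=4,low[7]=?); scc=(scc[0]=0,scc[1]=1,scc[2]=2,scc[3]=?,scc[4]=3,scc[5]=?,scc[6]=?,scc[7]=?)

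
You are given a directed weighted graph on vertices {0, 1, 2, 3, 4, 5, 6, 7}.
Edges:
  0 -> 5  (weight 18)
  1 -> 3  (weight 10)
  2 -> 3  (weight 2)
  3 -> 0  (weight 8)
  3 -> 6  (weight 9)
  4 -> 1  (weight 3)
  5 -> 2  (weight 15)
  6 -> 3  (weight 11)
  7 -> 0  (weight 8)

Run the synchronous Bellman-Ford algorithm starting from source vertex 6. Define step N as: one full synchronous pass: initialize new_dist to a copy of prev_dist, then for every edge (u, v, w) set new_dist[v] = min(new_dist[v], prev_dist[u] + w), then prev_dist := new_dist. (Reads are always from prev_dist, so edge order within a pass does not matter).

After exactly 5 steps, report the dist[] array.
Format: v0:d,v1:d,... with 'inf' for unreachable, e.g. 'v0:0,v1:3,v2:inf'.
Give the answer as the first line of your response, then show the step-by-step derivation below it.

v0:19,v1:inf,v2:52,v3:11,v4:inf,v5:37,v6:0,v7:inf

step 1: dist = v0:inf,v1:inf,v2:inf,v3:11,v4:inf,v5:inf,v6:0,v7:inf
step 2: dist = v0:19,v1:inf,v2:inf,v3:11,v4:inf,v5:inf,v6:0,v7:inf
step 3: dist = v0:19,v1:inf,v2:inf,v3:11,v4:inf,v5:37,v6:0,v7:inf
step 4: dist = v0:19,v1:inf,v2:52,v3:11,v4:inf,v5:37,v6:0,v7:inf
step 5: dist = v0:19,v1:inf,v2:52,v3:11,v4:inf,v5:37,v6:0,v7:inf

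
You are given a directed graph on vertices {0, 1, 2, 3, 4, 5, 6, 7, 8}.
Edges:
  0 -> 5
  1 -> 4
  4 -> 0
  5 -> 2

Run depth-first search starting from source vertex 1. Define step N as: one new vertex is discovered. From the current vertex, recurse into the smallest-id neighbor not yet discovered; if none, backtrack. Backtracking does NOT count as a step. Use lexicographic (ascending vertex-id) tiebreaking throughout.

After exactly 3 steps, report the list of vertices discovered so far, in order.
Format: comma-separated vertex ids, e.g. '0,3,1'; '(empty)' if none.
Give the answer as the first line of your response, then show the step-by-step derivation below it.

1,4,0

step 1: discover 1; path=1; order=1
step 2: discover 4; path=1>4; order=1,4
step 3: discover 0; path=1>4>0; order=1,4,0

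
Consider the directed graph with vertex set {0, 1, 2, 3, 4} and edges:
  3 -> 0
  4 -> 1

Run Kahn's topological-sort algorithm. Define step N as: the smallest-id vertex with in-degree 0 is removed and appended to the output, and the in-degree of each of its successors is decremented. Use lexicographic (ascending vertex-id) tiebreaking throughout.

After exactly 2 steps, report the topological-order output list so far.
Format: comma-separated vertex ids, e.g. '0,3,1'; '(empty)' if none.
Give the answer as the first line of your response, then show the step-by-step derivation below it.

2,3

step 1: output 2; order=[2]; indeg=(1,1,0,0,0)
step 2: output 3; order=[2,3]; indeg=(0,1,0,0,0)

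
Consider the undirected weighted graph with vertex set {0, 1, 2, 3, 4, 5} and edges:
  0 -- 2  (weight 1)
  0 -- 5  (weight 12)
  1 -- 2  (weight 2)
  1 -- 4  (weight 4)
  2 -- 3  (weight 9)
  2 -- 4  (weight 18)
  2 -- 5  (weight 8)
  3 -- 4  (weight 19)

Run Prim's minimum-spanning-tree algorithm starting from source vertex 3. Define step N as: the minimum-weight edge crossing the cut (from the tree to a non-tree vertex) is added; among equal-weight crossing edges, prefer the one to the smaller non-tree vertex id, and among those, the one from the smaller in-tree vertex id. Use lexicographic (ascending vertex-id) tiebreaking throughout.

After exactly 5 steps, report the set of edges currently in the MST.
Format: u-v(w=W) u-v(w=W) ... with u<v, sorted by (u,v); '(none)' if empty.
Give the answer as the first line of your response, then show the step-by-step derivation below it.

0-2(w=1) 1-2(w=2) 1-4(w=4) 2-3(w=9) 2-5(w=8)

step 1: add edge 2-3 (w=9); MST = {2-3(w=9)}
step 2: add edge 0-2 (w=1); MST = {0-2(w=1) 2-3(w=9)}
step 3: add edge 1-2 (w=2); MST = {0-2(w=1) 1-2(w=2) 2-3(w=9)}
step 4: add edge 1-4 (w=4); MST = {0-2(w=1) 1-2(w=2) 1-4(w=4) 2-3(w=9)}
step 5: add edge 2-5 (w=8); MST = {0-2(w=1) 1-2(w=2) 1-4(w=4) 2-3(w=9) 2-5(w=8)}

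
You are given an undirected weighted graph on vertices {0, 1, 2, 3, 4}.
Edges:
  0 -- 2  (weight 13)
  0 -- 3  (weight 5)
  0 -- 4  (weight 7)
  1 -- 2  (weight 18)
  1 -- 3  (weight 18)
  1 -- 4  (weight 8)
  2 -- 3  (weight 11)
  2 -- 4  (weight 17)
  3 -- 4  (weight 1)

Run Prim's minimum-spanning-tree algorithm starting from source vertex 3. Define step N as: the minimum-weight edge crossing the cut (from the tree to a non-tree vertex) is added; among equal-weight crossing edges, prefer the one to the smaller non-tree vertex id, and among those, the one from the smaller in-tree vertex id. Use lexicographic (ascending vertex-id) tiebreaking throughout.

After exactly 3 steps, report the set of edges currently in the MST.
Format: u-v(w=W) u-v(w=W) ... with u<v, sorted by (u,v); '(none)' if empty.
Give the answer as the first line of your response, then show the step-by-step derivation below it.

0-3(w=5) 1-4(w=8) 3-4(w=1)

step 1: add edge 3-4 (w=1); MST = {3-4(w=1)}
step 2: add edge 0-3 (w=5); MST = {0-3(w=5) 3-4(w=1)}
step 3: add edge 1-4 (w=8); MST = {0-3(w=5) 1-4(w=8) 3-4(w=1)}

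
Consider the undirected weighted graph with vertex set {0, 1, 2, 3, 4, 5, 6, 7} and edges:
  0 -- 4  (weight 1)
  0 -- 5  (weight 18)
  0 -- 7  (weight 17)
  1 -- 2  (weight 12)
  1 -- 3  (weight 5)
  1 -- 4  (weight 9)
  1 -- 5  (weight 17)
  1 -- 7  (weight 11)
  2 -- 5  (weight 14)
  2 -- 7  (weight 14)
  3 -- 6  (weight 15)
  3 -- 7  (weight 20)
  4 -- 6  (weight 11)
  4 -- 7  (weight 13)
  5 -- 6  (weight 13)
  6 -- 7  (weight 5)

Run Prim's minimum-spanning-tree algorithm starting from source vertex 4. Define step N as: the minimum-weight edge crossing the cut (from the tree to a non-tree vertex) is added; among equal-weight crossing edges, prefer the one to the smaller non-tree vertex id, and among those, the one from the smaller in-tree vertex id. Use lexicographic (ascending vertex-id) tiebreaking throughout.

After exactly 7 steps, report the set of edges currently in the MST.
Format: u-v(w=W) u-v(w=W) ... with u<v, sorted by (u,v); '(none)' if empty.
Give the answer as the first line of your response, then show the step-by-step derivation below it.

0-4(w=1) 1-2(w=12) 1-3(w=5) 1-4(w=9) 4-6(w=11) 5-6(w=13) 6-7(w=5)

step 1: add edge 0-4 (w=1); MST = {0-4(w=1)}
step 2: add edge 1-4 (w=9); MST = {0-4(w=1) 1-4(w=9)}
step 3: add edge 1-3 (w=5); MST = {0-4(w=1) 1-3(w=5) 1-4(w=9)}
step 4: add edge 4-6 (w=11); MST = {0-4(w=1) 1-3(w=5) 1-4(w=9) 4-6(w=11)}
step 5: add edge 6-7 (w=5); MST = {0-4(w=1) 1-3(w=5) 1-4(w=9) 4-6(w=11) 6-7(w=5)}
step 6: add edge 1-2 (w=12); MST = {0-4(w=1) 1-2(w=12) 1-3(w=5) 1-4(w=9) 4-6(w=11) 6-7(w=5)}
step 7: add edge 5-6 (w=13); MST = {0-4(w=1) 1-2(w=12) 1-3(w=5) 1-4(w=9) 4-6(w=11) 5-6(w=13) 6-7(w=5)}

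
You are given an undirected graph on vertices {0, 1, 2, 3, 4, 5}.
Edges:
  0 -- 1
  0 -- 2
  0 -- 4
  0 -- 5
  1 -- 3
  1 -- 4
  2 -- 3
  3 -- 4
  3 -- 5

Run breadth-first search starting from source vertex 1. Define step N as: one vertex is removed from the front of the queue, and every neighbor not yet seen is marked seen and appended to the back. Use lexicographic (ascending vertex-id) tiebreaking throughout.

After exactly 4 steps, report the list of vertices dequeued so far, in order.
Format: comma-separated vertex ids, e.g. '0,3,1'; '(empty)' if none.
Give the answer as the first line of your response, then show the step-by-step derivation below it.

1,0,3,4

step 1: dequeue 1; queue=[0,3,4]; order=1
step 2: dequeue 0; queue=[3,4,2,5]; order=1,0
step 3: dequeue 3; queue=[4,2,5]; order=1,0,3
step 4: dequeue 4; queue=[2,5]; order=1,0,3,4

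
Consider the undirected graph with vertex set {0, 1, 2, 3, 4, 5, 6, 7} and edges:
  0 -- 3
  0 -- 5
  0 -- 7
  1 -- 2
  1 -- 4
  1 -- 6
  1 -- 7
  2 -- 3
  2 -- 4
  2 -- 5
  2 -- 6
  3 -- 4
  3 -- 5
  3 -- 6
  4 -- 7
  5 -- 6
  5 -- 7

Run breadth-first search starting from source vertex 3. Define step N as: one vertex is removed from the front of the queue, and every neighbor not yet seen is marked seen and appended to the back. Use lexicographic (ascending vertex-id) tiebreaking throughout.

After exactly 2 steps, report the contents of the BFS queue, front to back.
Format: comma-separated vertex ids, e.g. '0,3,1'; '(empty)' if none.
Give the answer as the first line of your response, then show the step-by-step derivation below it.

2,4,5,6,7

step 1: dequeue 3; queue=[0,2,4,5,6]; order=3
step 2: dequeue 0; queue=[2,4,5,6,7]; order=3,0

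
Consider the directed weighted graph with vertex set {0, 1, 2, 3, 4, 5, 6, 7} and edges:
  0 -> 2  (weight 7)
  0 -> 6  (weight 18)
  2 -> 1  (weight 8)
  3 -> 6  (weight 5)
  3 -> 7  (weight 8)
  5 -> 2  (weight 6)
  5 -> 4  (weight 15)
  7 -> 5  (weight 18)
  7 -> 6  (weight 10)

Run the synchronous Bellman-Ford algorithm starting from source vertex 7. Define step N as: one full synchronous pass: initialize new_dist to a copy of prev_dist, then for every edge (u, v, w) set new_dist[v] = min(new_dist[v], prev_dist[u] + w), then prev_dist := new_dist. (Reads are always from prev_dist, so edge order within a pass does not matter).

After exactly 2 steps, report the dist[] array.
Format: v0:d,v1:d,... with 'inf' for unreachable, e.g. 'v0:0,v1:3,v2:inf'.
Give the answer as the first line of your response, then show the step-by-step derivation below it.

v0:inf,v1:inf,v2:24,v3:inf,v4:33,v5:18,v6:10,v7:0

step 1: dist = v0:inf,v1:inf,v2:inf,v3:inf,v4:inf,v5:18,v6:10,v7:0
step 2: dist = v0:inf,v1:inf,v2:24,v3:inf,v4:33,v5:18,v6:10,v7:0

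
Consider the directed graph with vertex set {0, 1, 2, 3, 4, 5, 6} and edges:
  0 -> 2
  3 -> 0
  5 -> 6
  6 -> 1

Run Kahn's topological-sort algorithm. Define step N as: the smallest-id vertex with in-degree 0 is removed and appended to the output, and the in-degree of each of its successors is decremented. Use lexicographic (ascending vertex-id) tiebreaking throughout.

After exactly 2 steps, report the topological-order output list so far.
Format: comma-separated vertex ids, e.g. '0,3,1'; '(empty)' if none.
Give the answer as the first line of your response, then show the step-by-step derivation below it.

3,0

step 1: output 3; order=[3]; indeg=(0,1,1,0,0,0,1)
step 2: output 0; order=[3,0]; indeg=(0,1,0,0,0,0,1)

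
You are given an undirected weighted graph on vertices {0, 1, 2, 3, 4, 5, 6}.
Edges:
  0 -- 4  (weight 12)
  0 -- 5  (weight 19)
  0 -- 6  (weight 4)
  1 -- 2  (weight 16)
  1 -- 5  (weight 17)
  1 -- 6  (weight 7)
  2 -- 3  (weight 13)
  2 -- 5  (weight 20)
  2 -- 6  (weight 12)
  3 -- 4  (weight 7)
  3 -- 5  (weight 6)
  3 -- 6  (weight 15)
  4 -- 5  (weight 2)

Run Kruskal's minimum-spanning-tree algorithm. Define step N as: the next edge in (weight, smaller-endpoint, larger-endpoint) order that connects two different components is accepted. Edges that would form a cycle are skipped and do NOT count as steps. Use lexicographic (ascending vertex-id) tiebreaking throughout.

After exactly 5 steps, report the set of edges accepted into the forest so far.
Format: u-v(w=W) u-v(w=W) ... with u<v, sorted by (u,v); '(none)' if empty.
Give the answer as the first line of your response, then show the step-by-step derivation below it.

0-4(w=12) 0-6(w=4) 1-6(w=7) 3-5(w=6) 4-5(w=2)

step 1: add edge 4-5 (w=2); MST = {4-5(w=2)}
step 2: add edge 0-6 (w=4); MST = {0-6(w=4) 4-5(w=2)}
step 3: add edge 3-5 (w=6); MST = {0-6(w=4) 3-5(w=6) 4-5(w=2)}
step 4: add edge 1-6 (w=7); MST = {0-6(w=4) 1-6(w=7) 3-5(w=6) 4-5(w=2)}
step 5: add edge 0-4 (w=12); MST = {0-4(w=12) 0-6(w=4) 1-6(w=7) 3-5(w=6) 4-5(w=2)}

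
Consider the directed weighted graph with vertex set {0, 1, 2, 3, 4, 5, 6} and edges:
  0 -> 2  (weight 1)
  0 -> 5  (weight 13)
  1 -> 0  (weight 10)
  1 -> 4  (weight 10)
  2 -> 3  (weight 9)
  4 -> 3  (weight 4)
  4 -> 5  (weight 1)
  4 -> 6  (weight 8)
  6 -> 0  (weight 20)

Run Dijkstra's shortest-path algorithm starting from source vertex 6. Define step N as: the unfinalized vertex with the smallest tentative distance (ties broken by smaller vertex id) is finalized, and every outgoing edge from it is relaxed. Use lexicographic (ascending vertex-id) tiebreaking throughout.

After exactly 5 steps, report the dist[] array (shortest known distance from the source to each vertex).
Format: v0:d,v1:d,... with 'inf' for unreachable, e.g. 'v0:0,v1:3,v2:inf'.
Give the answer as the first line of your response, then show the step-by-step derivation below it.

v0:20,v1:inf,v2:21,v3:30,v4:inf,v5:33,v6:0

step 1: dist = v0:20,v1:inf,v2:inf,v3:inf,v4:inf,v5:inf,v6:0
step 2: dist = v0:20,v1:inf,v2:21,v3:inf,v4:inf,v5:33,v6:0
step 3: dist = v0:20,v1:inf,v2:21,v3:30,v4:inf,v5:33,v6:0
step 4: dist = v0:20,v1:inf,v2:21,v3:30,v4:inf,v5:33,v6:0
step 5: dist = v0:20,v1:inf,v2:21,v3:30,v4:inf,v5:33,v6:0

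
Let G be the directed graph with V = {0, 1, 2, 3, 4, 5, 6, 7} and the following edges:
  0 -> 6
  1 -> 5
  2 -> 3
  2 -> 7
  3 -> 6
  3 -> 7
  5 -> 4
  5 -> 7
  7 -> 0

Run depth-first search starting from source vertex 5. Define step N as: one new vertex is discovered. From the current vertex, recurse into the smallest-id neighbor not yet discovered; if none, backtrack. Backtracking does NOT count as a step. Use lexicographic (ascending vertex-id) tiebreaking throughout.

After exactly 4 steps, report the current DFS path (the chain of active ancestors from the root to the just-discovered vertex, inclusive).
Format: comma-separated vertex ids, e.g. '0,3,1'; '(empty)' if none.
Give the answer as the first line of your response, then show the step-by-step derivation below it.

5,7,0

step 1: discover 5; path=5; order=5
step 2: discover 4; path=5>4; order=5,4
step 3: discover 7; path=5>7; order=5,4,7
step 4: discover 0; path=5>7>0; order=5,4,7,0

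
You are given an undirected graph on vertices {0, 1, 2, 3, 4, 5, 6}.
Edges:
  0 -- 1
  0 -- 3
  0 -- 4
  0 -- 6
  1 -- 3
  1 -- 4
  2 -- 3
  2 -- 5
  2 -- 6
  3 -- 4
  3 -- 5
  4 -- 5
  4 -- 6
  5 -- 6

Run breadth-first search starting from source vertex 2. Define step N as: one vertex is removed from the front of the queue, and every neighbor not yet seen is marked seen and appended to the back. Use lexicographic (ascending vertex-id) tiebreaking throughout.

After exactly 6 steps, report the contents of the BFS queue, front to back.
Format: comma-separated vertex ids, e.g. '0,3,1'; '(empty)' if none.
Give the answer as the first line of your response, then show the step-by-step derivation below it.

4

step 1: dequeue 2; queue=[3,5,6]; order=2
step 2: dequeue 3; queue=[5,6,0,1,4]; order=2,3
step 3: dequeue 5; queue=[6,0,1,4]; order=2,3,5
step 4: dequeue 6; queue=[0,1,4]; order=2,3,5,6
step 5: dequeue 0; queue=[1,4]; order=2,3,5,6,0
step 6: dequeue 1; queue=[4]; order=2,3,5,6,0,1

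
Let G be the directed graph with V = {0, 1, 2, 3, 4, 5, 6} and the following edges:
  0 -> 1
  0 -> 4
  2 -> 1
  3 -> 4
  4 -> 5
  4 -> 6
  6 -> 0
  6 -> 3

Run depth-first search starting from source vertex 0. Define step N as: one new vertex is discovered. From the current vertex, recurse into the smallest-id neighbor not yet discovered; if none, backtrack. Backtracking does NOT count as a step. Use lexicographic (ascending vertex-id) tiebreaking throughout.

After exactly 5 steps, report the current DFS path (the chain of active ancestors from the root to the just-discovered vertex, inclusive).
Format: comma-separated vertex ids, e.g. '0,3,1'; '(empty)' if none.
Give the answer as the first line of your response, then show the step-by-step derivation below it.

0,4,6

step 1: discover 0; path=0; order=0
step 2: discover 1; path=0>1; order=0,1
step 3: discover 4; path=0>4; order=0,1,4
step 4: discover 5; path=0>4>5; order=0,1,4,5
step 5: discover 6; path=0>4>6; order=0,1,4,5,6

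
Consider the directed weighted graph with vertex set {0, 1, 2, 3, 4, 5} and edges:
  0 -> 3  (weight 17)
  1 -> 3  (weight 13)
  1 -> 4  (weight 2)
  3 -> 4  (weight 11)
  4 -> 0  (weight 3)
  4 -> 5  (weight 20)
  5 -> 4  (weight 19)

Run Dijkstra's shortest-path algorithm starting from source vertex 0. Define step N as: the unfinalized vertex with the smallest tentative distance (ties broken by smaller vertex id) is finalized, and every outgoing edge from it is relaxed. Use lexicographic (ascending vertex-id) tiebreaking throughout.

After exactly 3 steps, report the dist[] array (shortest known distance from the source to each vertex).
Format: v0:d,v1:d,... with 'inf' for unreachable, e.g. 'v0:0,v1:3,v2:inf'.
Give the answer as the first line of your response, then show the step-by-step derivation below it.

v0:0,v1:inf,v2:inf,v3:17,v4:28,v5:48

step 1: dist = v0:0,v1:inf,v2:inf,v3:17,v4:inf,v5:inf
step 2: dist = v0:0,v1:inf,v2:inf,v3:17,v4:28,v5:inf
step 3: dist = v0:0,v1:inf,v2:inf,v3:17,v4:28,v5:48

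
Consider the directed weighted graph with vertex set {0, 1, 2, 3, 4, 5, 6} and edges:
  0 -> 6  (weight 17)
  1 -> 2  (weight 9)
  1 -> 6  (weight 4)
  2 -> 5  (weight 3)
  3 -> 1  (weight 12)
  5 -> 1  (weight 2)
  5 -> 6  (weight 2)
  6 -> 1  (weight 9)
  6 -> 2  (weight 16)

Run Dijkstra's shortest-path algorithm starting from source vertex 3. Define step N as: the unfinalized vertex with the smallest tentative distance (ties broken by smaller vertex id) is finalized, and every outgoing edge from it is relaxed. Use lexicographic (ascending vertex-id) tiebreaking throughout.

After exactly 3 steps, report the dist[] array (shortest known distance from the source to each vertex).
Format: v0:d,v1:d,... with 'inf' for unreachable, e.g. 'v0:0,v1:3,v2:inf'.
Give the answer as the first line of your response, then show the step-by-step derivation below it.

v0:inf,v1:12,v2:21,v3:0,v4:inf,v5:inf,v6:16

step 1: dist = v0:inf,v1:12,v2:inf,v3:0,v4:inf,v5:inf,v6:inf
step 2: dist = v0:inf,v1:12,v2:21,v3:0,v4:inf,v5:inf,v6:16
step 3: dist = v0:inf,v1:12,v2:21,v3:0,v4:inf,v5:inf,v6:16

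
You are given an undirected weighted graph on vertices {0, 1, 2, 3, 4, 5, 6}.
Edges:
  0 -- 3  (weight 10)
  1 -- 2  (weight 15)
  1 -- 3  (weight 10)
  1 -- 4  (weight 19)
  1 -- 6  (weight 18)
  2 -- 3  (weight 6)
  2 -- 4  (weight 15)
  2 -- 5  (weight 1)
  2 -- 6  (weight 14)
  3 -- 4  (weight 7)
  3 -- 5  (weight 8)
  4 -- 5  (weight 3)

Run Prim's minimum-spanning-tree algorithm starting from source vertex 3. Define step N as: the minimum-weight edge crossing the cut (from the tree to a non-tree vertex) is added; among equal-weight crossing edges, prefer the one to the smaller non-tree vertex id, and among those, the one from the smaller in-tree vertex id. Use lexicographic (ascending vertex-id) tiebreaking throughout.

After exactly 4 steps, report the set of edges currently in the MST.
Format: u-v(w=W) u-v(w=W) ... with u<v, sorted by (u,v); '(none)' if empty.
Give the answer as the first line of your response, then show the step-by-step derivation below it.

0-3(w=10) 2-3(w=6) 2-5(w=1) 4-5(w=3)

step 1: add edge 2-3 (w=6); MST = {2-3(w=6)}
step 2: add edge 2-5 (w=1); MST = {2-3(w=6) 2-5(w=1)}
step 3: add edge 4-5 (w=3); MST = {2-3(w=6) 2-5(w=1) 4-5(w=3)}
step 4: add edge 0-3 (w=10); MST = {0-3(w=10) 2-3(w=6) 2-5(w=1) 4-5(w=3)}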